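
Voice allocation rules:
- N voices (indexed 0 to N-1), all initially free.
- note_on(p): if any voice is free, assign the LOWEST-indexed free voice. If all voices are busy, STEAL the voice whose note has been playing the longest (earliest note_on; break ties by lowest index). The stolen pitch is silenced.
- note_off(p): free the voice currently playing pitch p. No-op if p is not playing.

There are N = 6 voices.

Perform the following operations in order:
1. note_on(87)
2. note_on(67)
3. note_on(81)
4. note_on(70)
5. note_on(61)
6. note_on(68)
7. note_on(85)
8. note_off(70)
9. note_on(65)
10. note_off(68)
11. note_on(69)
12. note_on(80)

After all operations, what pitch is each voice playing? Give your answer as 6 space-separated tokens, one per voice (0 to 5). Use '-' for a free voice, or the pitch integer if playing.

Op 1: note_on(87): voice 0 is free -> assigned | voices=[87 - - - - -]
Op 2: note_on(67): voice 1 is free -> assigned | voices=[87 67 - - - -]
Op 3: note_on(81): voice 2 is free -> assigned | voices=[87 67 81 - - -]
Op 4: note_on(70): voice 3 is free -> assigned | voices=[87 67 81 70 - -]
Op 5: note_on(61): voice 4 is free -> assigned | voices=[87 67 81 70 61 -]
Op 6: note_on(68): voice 5 is free -> assigned | voices=[87 67 81 70 61 68]
Op 7: note_on(85): all voices busy, STEAL voice 0 (pitch 87, oldest) -> assign | voices=[85 67 81 70 61 68]
Op 8: note_off(70): free voice 3 | voices=[85 67 81 - 61 68]
Op 9: note_on(65): voice 3 is free -> assigned | voices=[85 67 81 65 61 68]
Op 10: note_off(68): free voice 5 | voices=[85 67 81 65 61 -]
Op 11: note_on(69): voice 5 is free -> assigned | voices=[85 67 81 65 61 69]
Op 12: note_on(80): all voices busy, STEAL voice 1 (pitch 67, oldest) -> assign | voices=[85 80 81 65 61 69]

Answer: 85 80 81 65 61 69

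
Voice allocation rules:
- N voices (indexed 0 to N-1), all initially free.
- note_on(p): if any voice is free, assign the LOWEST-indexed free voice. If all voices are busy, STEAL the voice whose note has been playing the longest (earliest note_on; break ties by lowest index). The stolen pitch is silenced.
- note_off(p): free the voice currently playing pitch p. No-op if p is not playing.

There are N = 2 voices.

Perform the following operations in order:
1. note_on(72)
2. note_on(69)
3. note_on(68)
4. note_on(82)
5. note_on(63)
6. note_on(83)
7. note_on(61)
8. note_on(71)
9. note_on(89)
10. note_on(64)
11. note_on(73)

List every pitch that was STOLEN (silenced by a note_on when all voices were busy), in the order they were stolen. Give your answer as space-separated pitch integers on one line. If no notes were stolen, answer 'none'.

Op 1: note_on(72): voice 0 is free -> assigned | voices=[72 -]
Op 2: note_on(69): voice 1 is free -> assigned | voices=[72 69]
Op 3: note_on(68): all voices busy, STEAL voice 0 (pitch 72, oldest) -> assign | voices=[68 69]
Op 4: note_on(82): all voices busy, STEAL voice 1 (pitch 69, oldest) -> assign | voices=[68 82]
Op 5: note_on(63): all voices busy, STEAL voice 0 (pitch 68, oldest) -> assign | voices=[63 82]
Op 6: note_on(83): all voices busy, STEAL voice 1 (pitch 82, oldest) -> assign | voices=[63 83]
Op 7: note_on(61): all voices busy, STEAL voice 0 (pitch 63, oldest) -> assign | voices=[61 83]
Op 8: note_on(71): all voices busy, STEAL voice 1 (pitch 83, oldest) -> assign | voices=[61 71]
Op 9: note_on(89): all voices busy, STEAL voice 0 (pitch 61, oldest) -> assign | voices=[89 71]
Op 10: note_on(64): all voices busy, STEAL voice 1 (pitch 71, oldest) -> assign | voices=[89 64]
Op 11: note_on(73): all voices busy, STEAL voice 0 (pitch 89, oldest) -> assign | voices=[73 64]

Answer: 72 69 68 82 63 83 61 71 89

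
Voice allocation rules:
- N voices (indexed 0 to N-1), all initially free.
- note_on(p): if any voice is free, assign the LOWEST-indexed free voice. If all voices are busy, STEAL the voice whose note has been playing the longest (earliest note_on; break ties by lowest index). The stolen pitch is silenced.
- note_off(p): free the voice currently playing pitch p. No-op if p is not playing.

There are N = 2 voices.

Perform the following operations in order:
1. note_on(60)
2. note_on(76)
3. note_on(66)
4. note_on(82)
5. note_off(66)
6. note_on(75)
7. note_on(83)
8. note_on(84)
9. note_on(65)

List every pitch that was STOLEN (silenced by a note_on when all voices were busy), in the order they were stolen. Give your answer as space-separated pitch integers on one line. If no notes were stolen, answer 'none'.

Answer: 60 76 82 75 83

Derivation:
Op 1: note_on(60): voice 0 is free -> assigned | voices=[60 -]
Op 2: note_on(76): voice 1 is free -> assigned | voices=[60 76]
Op 3: note_on(66): all voices busy, STEAL voice 0 (pitch 60, oldest) -> assign | voices=[66 76]
Op 4: note_on(82): all voices busy, STEAL voice 1 (pitch 76, oldest) -> assign | voices=[66 82]
Op 5: note_off(66): free voice 0 | voices=[- 82]
Op 6: note_on(75): voice 0 is free -> assigned | voices=[75 82]
Op 7: note_on(83): all voices busy, STEAL voice 1 (pitch 82, oldest) -> assign | voices=[75 83]
Op 8: note_on(84): all voices busy, STEAL voice 0 (pitch 75, oldest) -> assign | voices=[84 83]
Op 9: note_on(65): all voices busy, STEAL voice 1 (pitch 83, oldest) -> assign | voices=[84 65]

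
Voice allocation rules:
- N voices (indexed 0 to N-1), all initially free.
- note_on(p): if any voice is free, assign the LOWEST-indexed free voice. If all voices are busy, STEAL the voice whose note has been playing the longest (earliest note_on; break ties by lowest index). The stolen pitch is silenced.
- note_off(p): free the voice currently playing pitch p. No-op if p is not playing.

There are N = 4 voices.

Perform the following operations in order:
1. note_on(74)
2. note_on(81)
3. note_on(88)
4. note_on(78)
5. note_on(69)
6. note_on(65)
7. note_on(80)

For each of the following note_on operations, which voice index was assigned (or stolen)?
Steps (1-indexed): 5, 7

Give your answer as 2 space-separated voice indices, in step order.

Answer: 0 2

Derivation:
Op 1: note_on(74): voice 0 is free -> assigned | voices=[74 - - -]
Op 2: note_on(81): voice 1 is free -> assigned | voices=[74 81 - -]
Op 3: note_on(88): voice 2 is free -> assigned | voices=[74 81 88 -]
Op 4: note_on(78): voice 3 is free -> assigned | voices=[74 81 88 78]
Op 5: note_on(69): all voices busy, STEAL voice 0 (pitch 74, oldest) -> assign | voices=[69 81 88 78]
Op 6: note_on(65): all voices busy, STEAL voice 1 (pitch 81, oldest) -> assign | voices=[69 65 88 78]
Op 7: note_on(80): all voices busy, STEAL voice 2 (pitch 88, oldest) -> assign | voices=[69 65 80 78]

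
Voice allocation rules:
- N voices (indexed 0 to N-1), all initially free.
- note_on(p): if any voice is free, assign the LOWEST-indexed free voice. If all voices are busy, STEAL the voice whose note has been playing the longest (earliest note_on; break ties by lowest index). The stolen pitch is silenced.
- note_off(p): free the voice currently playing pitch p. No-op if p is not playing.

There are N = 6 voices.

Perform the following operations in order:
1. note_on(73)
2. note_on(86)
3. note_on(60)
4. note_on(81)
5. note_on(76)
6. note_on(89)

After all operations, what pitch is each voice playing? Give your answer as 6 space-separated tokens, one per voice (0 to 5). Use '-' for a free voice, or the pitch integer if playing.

Answer: 73 86 60 81 76 89

Derivation:
Op 1: note_on(73): voice 0 is free -> assigned | voices=[73 - - - - -]
Op 2: note_on(86): voice 1 is free -> assigned | voices=[73 86 - - - -]
Op 3: note_on(60): voice 2 is free -> assigned | voices=[73 86 60 - - -]
Op 4: note_on(81): voice 3 is free -> assigned | voices=[73 86 60 81 - -]
Op 5: note_on(76): voice 4 is free -> assigned | voices=[73 86 60 81 76 -]
Op 6: note_on(89): voice 5 is free -> assigned | voices=[73 86 60 81 76 89]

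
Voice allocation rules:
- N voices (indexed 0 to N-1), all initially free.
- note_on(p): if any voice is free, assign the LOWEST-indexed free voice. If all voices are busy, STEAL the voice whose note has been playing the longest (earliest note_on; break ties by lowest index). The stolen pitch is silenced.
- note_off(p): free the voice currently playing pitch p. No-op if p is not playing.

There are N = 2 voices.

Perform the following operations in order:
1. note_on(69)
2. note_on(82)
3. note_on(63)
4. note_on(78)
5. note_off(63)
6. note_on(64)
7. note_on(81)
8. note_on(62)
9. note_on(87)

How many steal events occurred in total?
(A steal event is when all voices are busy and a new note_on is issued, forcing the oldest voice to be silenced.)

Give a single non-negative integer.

Op 1: note_on(69): voice 0 is free -> assigned | voices=[69 -]
Op 2: note_on(82): voice 1 is free -> assigned | voices=[69 82]
Op 3: note_on(63): all voices busy, STEAL voice 0 (pitch 69, oldest) -> assign | voices=[63 82]
Op 4: note_on(78): all voices busy, STEAL voice 1 (pitch 82, oldest) -> assign | voices=[63 78]
Op 5: note_off(63): free voice 0 | voices=[- 78]
Op 6: note_on(64): voice 0 is free -> assigned | voices=[64 78]
Op 7: note_on(81): all voices busy, STEAL voice 1 (pitch 78, oldest) -> assign | voices=[64 81]
Op 8: note_on(62): all voices busy, STEAL voice 0 (pitch 64, oldest) -> assign | voices=[62 81]
Op 9: note_on(87): all voices busy, STEAL voice 1 (pitch 81, oldest) -> assign | voices=[62 87]

Answer: 5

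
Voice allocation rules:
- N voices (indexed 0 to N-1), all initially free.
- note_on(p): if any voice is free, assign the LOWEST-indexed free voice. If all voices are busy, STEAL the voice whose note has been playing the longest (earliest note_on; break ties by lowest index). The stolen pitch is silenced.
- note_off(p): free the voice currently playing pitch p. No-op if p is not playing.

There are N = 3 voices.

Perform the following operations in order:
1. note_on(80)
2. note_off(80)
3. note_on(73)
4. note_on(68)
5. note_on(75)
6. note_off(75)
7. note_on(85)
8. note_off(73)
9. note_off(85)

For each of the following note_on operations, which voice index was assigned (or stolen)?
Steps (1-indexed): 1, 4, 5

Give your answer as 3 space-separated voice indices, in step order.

Answer: 0 1 2

Derivation:
Op 1: note_on(80): voice 0 is free -> assigned | voices=[80 - -]
Op 2: note_off(80): free voice 0 | voices=[- - -]
Op 3: note_on(73): voice 0 is free -> assigned | voices=[73 - -]
Op 4: note_on(68): voice 1 is free -> assigned | voices=[73 68 -]
Op 5: note_on(75): voice 2 is free -> assigned | voices=[73 68 75]
Op 6: note_off(75): free voice 2 | voices=[73 68 -]
Op 7: note_on(85): voice 2 is free -> assigned | voices=[73 68 85]
Op 8: note_off(73): free voice 0 | voices=[- 68 85]
Op 9: note_off(85): free voice 2 | voices=[- 68 -]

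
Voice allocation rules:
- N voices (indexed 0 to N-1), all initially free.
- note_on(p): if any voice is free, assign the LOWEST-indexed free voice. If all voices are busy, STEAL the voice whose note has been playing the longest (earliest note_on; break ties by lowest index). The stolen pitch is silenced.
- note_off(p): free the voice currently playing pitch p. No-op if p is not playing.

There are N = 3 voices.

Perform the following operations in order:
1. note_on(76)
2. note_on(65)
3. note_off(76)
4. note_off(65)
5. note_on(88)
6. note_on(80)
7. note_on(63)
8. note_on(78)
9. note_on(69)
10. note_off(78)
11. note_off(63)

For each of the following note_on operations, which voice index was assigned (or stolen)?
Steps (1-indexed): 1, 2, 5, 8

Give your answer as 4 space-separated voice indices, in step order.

Op 1: note_on(76): voice 0 is free -> assigned | voices=[76 - -]
Op 2: note_on(65): voice 1 is free -> assigned | voices=[76 65 -]
Op 3: note_off(76): free voice 0 | voices=[- 65 -]
Op 4: note_off(65): free voice 1 | voices=[- - -]
Op 5: note_on(88): voice 0 is free -> assigned | voices=[88 - -]
Op 6: note_on(80): voice 1 is free -> assigned | voices=[88 80 -]
Op 7: note_on(63): voice 2 is free -> assigned | voices=[88 80 63]
Op 8: note_on(78): all voices busy, STEAL voice 0 (pitch 88, oldest) -> assign | voices=[78 80 63]
Op 9: note_on(69): all voices busy, STEAL voice 1 (pitch 80, oldest) -> assign | voices=[78 69 63]
Op 10: note_off(78): free voice 0 | voices=[- 69 63]
Op 11: note_off(63): free voice 2 | voices=[- 69 -]

Answer: 0 1 0 0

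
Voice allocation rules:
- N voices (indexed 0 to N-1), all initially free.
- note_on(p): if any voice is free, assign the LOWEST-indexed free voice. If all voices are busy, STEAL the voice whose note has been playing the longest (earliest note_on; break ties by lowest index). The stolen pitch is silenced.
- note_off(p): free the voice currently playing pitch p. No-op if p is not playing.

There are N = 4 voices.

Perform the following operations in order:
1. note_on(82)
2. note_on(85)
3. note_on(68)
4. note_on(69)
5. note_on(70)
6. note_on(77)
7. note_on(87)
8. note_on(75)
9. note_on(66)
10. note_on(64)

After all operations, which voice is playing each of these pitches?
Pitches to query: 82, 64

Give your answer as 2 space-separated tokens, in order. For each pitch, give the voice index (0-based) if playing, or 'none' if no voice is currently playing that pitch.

Answer: none 1

Derivation:
Op 1: note_on(82): voice 0 is free -> assigned | voices=[82 - - -]
Op 2: note_on(85): voice 1 is free -> assigned | voices=[82 85 - -]
Op 3: note_on(68): voice 2 is free -> assigned | voices=[82 85 68 -]
Op 4: note_on(69): voice 3 is free -> assigned | voices=[82 85 68 69]
Op 5: note_on(70): all voices busy, STEAL voice 0 (pitch 82, oldest) -> assign | voices=[70 85 68 69]
Op 6: note_on(77): all voices busy, STEAL voice 1 (pitch 85, oldest) -> assign | voices=[70 77 68 69]
Op 7: note_on(87): all voices busy, STEAL voice 2 (pitch 68, oldest) -> assign | voices=[70 77 87 69]
Op 8: note_on(75): all voices busy, STEAL voice 3 (pitch 69, oldest) -> assign | voices=[70 77 87 75]
Op 9: note_on(66): all voices busy, STEAL voice 0 (pitch 70, oldest) -> assign | voices=[66 77 87 75]
Op 10: note_on(64): all voices busy, STEAL voice 1 (pitch 77, oldest) -> assign | voices=[66 64 87 75]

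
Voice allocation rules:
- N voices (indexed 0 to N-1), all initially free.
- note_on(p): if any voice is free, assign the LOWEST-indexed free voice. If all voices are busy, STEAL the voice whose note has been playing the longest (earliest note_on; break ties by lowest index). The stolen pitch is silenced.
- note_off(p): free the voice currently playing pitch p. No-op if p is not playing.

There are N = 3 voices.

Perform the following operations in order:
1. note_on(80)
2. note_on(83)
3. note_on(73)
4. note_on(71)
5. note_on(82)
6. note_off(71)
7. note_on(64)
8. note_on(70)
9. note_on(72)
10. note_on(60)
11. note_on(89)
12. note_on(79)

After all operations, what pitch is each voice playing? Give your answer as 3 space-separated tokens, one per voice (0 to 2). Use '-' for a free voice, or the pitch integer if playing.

Op 1: note_on(80): voice 0 is free -> assigned | voices=[80 - -]
Op 2: note_on(83): voice 1 is free -> assigned | voices=[80 83 -]
Op 3: note_on(73): voice 2 is free -> assigned | voices=[80 83 73]
Op 4: note_on(71): all voices busy, STEAL voice 0 (pitch 80, oldest) -> assign | voices=[71 83 73]
Op 5: note_on(82): all voices busy, STEAL voice 1 (pitch 83, oldest) -> assign | voices=[71 82 73]
Op 6: note_off(71): free voice 0 | voices=[- 82 73]
Op 7: note_on(64): voice 0 is free -> assigned | voices=[64 82 73]
Op 8: note_on(70): all voices busy, STEAL voice 2 (pitch 73, oldest) -> assign | voices=[64 82 70]
Op 9: note_on(72): all voices busy, STEAL voice 1 (pitch 82, oldest) -> assign | voices=[64 72 70]
Op 10: note_on(60): all voices busy, STEAL voice 0 (pitch 64, oldest) -> assign | voices=[60 72 70]
Op 11: note_on(89): all voices busy, STEAL voice 2 (pitch 70, oldest) -> assign | voices=[60 72 89]
Op 12: note_on(79): all voices busy, STEAL voice 1 (pitch 72, oldest) -> assign | voices=[60 79 89]

Answer: 60 79 89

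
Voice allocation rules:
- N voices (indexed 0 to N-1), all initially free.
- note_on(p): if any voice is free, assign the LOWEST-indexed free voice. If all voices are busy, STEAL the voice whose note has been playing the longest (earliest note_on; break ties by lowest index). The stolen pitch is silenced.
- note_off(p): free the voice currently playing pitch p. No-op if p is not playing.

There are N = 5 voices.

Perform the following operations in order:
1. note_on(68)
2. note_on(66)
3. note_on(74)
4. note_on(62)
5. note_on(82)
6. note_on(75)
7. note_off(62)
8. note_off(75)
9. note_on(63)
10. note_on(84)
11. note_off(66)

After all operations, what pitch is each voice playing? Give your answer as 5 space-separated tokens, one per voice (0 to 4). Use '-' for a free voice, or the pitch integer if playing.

Op 1: note_on(68): voice 0 is free -> assigned | voices=[68 - - - -]
Op 2: note_on(66): voice 1 is free -> assigned | voices=[68 66 - - -]
Op 3: note_on(74): voice 2 is free -> assigned | voices=[68 66 74 - -]
Op 4: note_on(62): voice 3 is free -> assigned | voices=[68 66 74 62 -]
Op 5: note_on(82): voice 4 is free -> assigned | voices=[68 66 74 62 82]
Op 6: note_on(75): all voices busy, STEAL voice 0 (pitch 68, oldest) -> assign | voices=[75 66 74 62 82]
Op 7: note_off(62): free voice 3 | voices=[75 66 74 - 82]
Op 8: note_off(75): free voice 0 | voices=[- 66 74 - 82]
Op 9: note_on(63): voice 0 is free -> assigned | voices=[63 66 74 - 82]
Op 10: note_on(84): voice 3 is free -> assigned | voices=[63 66 74 84 82]
Op 11: note_off(66): free voice 1 | voices=[63 - 74 84 82]

Answer: 63 - 74 84 82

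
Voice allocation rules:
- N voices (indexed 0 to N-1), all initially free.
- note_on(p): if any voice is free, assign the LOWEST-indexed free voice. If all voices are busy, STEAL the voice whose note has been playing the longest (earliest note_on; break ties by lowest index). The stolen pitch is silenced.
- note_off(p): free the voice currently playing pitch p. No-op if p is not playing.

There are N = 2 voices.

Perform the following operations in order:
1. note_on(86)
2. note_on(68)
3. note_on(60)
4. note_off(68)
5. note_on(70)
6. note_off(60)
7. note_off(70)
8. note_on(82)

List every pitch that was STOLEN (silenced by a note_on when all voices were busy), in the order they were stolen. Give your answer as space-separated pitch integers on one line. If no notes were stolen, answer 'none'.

Op 1: note_on(86): voice 0 is free -> assigned | voices=[86 -]
Op 2: note_on(68): voice 1 is free -> assigned | voices=[86 68]
Op 3: note_on(60): all voices busy, STEAL voice 0 (pitch 86, oldest) -> assign | voices=[60 68]
Op 4: note_off(68): free voice 1 | voices=[60 -]
Op 5: note_on(70): voice 1 is free -> assigned | voices=[60 70]
Op 6: note_off(60): free voice 0 | voices=[- 70]
Op 7: note_off(70): free voice 1 | voices=[- -]
Op 8: note_on(82): voice 0 is free -> assigned | voices=[82 -]

Answer: 86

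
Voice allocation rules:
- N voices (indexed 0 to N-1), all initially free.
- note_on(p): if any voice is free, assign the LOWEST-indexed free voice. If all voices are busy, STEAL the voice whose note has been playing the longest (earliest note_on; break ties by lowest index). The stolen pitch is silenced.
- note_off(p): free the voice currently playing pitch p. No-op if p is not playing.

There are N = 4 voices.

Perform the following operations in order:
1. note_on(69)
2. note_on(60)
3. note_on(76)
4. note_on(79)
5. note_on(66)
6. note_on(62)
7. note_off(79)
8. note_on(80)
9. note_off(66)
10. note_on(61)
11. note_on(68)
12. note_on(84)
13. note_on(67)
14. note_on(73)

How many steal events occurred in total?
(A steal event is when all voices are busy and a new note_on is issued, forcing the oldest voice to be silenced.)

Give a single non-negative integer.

Op 1: note_on(69): voice 0 is free -> assigned | voices=[69 - - -]
Op 2: note_on(60): voice 1 is free -> assigned | voices=[69 60 - -]
Op 3: note_on(76): voice 2 is free -> assigned | voices=[69 60 76 -]
Op 4: note_on(79): voice 3 is free -> assigned | voices=[69 60 76 79]
Op 5: note_on(66): all voices busy, STEAL voice 0 (pitch 69, oldest) -> assign | voices=[66 60 76 79]
Op 6: note_on(62): all voices busy, STEAL voice 1 (pitch 60, oldest) -> assign | voices=[66 62 76 79]
Op 7: note_off(79): free voice 3 | voices=[66 62 76 -]
Op 8: note_on(80): voice 3 is free -> assigned | voices=[66 62 76 80]
Op 9: note_off(66): free voice 0 | voices=[- 62 76 80]
Op 10: note_on(61): voice 0 is free -> assigned | voices=[61 62 76 80]
Op 11: note_on(68): all voices busy, STEAL voice 2 (pitch 76, oldest) -> assign | voices=[61 62 68 80]
Op 12: note_on(84): all voices busy, STEAL voice 1 (pitch 62, oldest) -> assign | voices=[61 84 68 80]
Op 13: note_on(67): all voices busy, STEAL voice 3 (pitch 80, oldest) -> assign | voices=[61 84 68 67]
Op 14: note_on(73): all voices busy, STEAL voice 0 (pitch 61, oldest) -> assign | voices=[73 84 68 67]

Answer: 6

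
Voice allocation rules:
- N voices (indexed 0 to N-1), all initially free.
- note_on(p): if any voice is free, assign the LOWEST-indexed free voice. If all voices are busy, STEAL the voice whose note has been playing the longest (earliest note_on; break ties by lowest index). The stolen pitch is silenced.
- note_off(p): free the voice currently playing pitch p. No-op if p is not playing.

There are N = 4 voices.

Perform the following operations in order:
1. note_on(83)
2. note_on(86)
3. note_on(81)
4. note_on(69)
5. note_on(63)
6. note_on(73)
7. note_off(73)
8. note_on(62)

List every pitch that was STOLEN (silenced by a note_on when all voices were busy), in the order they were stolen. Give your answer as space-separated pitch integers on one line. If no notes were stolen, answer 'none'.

Answer: 83 86

Derivation:
Op 1: note_on(83): voice 0 is free -> assigned | voices=[83 - - -]
Op 2: note_on(86): voice 1 is free -> assigned | voices=[83 86 - -]
Op 3: note_on(81): voice 2 is free -> assigned | voices=[83 86 81 -]
Op 4: note_on(69): voice 3 is free -> assigned | voices=[83 86 81 69]
Op 5: note_on(63): all voices busy, STEAL voice 0 (pitch 83, oldest) -> assign | voices=[63 86 81 69]
Op 6: note_on(73): all voices busy, STEAL voice 1 (pitch 86, oldest) -> assign | voices=[63 73 81 69]
Op 7: note_off(73): free voice 1 | voices=[63 - 81 69]
Op 8: note_on(62): voice 1 is free -> assigned | voices=[63 62 81 69]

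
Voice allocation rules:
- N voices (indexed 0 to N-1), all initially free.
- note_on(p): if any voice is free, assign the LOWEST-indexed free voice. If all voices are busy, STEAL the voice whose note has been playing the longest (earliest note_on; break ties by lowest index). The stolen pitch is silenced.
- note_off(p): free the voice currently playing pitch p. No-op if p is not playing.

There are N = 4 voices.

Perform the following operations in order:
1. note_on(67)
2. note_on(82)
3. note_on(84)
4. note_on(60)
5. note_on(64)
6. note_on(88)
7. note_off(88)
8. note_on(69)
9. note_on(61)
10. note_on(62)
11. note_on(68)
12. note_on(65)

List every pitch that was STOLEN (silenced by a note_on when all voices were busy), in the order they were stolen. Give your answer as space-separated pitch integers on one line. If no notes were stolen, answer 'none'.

Answer: 67 82 84 60 64 69

Derivation:
Op 1: note_on(67): voice 0 is free -> assigned | voices=[67 - - -]
Op 2: note_on(82): voice 1 is free -> assigned | voices=[67 82 - -]
Op 3: note_on(84): voice 2 is free -> assigned | voices=[67 82 84 -]
Op 4: note_on(60): voice 3 is free -> assigned | voices=[67 82 84 60]
Op 5: note_on(64): all voices busy, STEAL voice 0 (pitch 67, oldest) -> assign | voices=[64 82 84 60]
Op 6: note_on(88): all voices busy, STEAL voice 1 (pitch 82, oldest) -> assign | voices=[64 88 84 60]
Op 7: note_off(88): free voice 1 | voices=[64 - 84 60]
Op 8: note_on(69): voice 1 is free -> assigned | voices=[64 69 84 60]
Op 9: note_on(61): all voices busy, STEAL voice 2 (pitch 84, oldest) -> assign | voices=[64 69 61 60]
Op 10: note_on(62): all voices busy, STEAL voice 3 (pitch 60, oldest) -> assign | voices=[64 69 61 62]
Op 11: note_on(68): all voices busy, STEAL voice 0 (pitch 64, oldest) -> assign | voices=[68 69 61 62]
Op 12: note_on(65): all voices busy, STEAL voice 1 (pitch 69, oldest) -> assign | voices=[68 65 61 62]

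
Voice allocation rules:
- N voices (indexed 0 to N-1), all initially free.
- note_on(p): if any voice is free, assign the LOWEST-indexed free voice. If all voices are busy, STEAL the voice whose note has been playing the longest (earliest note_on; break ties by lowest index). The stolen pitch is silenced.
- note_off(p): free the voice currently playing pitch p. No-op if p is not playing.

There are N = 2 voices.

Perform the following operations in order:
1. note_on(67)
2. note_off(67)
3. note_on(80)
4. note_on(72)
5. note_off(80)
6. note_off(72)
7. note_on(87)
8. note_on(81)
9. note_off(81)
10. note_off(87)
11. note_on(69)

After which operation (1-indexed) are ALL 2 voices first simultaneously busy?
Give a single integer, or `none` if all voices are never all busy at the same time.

Op 1: note_on(67): voice 0 is free -> assigned | voices=[67 -]
Op 2: note_off(67): free voice 0 | voices=[- -]
Op 3: note_on(80): voice 0 is free -> assigned | voices=[80 -]
Op 4: note_on(72): voice 1 is free -> assigned | voices=[80 72]
Op 5: note_off(80): free voice 0 | voices=[- 72]
Op 6: note_off(72): free voice 1 | voices=[- -]
Op 7: note_on(87): voice 0 is free -> assigned | voices=[87 -]
Op 8: note_on(81): voice 1 is free -> assigned | voices=[87 81]
Op 9: note_off(81): free voice 1 | voices=[87 -]
Op 10: note_off(87): free voice 0 | voices=[- -]
Op 11: note_on(69): voice 0 is free -> assigned | voices=[69 -]

Answer: 4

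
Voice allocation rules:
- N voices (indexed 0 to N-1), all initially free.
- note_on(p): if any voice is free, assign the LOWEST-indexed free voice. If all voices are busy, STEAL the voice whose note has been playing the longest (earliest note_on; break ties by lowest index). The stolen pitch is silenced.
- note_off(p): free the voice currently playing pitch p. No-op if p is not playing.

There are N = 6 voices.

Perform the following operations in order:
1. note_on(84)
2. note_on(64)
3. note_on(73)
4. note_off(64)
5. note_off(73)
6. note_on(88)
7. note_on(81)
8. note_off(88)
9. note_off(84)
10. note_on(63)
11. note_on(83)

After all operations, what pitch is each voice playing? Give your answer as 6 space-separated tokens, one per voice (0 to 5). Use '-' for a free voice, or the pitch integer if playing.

Op 1: note_on(84): voice 0 is free -> assigned | voices=[84 - - - - -]
Op 2: note_on(64): voice 1 is free -> assigned | voices=[84 64 - - - -]
Op 3: note_on(73): voice 2 is free -> assigned | voices=[84 64 73 - - -]
Op 4: note_off(64): free voice 1 | voices=[84 - 73 - - -]
Op 5: note_off(73): free voice 2 | voices=[84 - - - - -]
Op 6: note_on(88): voice 1 is free -> assigned | voices=[84 88 - - - -]
Op 7: note_on(81): voice 2 is free -> assigned | voices=[84 88 81 - - -]
Op 8: note_off(88): free voice 1 | voices=[84 - 81 - - -]
Op 9: note_off(84): free voice 0 | voices=[- - 81 - - -]
Op 10: note_on(63): voice 0 is free -> assigned | voices=[63 - 81 - - -]
Op 11: note_on(83): voice 1 is free -> assigned | voices=[63 83 81 - - -]

Answer: 63 83 81 - - -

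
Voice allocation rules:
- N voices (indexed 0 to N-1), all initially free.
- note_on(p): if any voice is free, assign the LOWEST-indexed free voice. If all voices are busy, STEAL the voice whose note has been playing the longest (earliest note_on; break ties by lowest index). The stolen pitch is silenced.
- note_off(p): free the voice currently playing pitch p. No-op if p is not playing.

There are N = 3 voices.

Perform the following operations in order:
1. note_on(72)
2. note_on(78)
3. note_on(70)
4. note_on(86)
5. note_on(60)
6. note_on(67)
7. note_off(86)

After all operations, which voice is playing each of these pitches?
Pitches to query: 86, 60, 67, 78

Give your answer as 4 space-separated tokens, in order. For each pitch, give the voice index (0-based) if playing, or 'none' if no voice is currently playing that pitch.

Answer: none 1 2 none

Derivation:
Op 1: note_on(72): voice 0 is free -> assigned | voices=[72 - -]
Op 2: note_on(78): voice 1 is free -> assigned | voices=[72 78 -]
Op 3: note_on(70): voice 2 is free -> assigned | voices=[72 78 70]
Op 4: note_on(86): all voices busy, STEAL voice 0 (pitch 72, oldest) -> assign | voices=[86 78 70]
Op 5: note_on(60): all voices busy, STEAL voice 1 (pitch 78, oldest) -> assign | voices=[86 60 70]
Op 6: note_on(67): all voices busy, STEAL voice 2 (pitch 70, oldest) -> assign | voices=[86 60 67]
Op 7: note_off(86): free voice 0 | voices=[- 60 67]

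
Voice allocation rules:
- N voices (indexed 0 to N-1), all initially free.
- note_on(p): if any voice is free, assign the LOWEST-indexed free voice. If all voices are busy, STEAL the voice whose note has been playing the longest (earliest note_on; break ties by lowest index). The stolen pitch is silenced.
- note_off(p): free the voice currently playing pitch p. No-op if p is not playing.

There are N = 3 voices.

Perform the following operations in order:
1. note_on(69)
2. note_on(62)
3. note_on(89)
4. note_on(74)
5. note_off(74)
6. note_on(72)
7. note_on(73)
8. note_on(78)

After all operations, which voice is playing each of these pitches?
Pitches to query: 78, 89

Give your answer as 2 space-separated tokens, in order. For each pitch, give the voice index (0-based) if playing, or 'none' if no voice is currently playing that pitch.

Answer: 2 none

Derivation:
Op 1: note_on(69): voice 0 is free -> assigned | voices=[69 - -]
Op 2: note_on(62): voice 1 is free -> assigned | voices=[69 62 -]
Op 3: note_on(89): voice 2 is free -> assigned | voices=[69 62 89]
Op 4: note_on(74): all voices busy, STEAL voice 0 (pitch 69, oldest) -> assign | voices=[74 62 89]
Op 5: note_off(74): free voice 0 | voices=[- 62 89]
Op 6: note_on(72): voice 0 is free -> assigned | voices=[72 62 89]
Op 7: note_on(73): all voices busy, STEAL voice 1 (pitch 62, oldest) -> assign | voices=[72 73 89]
Op 8: note_on(78): all voices busy, STEAL voice 2 (pitch 89, oldest) -> assign | voices=[72 73 78]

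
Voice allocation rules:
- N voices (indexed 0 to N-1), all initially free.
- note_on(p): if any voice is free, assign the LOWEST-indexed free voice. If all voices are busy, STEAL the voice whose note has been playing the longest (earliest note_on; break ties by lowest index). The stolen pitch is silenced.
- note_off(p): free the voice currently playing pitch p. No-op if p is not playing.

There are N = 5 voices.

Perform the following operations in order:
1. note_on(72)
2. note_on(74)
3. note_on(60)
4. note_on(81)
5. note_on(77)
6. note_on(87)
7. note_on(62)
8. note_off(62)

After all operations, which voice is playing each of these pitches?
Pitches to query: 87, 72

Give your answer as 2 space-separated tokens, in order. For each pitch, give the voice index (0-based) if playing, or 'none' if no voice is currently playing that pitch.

Op 1: note_on(72): voice 0 is free -> assigned | voices=[72 - - - -]
Op 2: note_on(74): voice 1 is free -> assigned | voices=[72 74 - - -]
Op 3: note_on(60): voice 2 is free -> assigned | voices=[72 74 60 - -]
Op 4: note_on(81): voice 3 is free -> assigned | voices=[72 74 60 81 -]
Op 5: note_on(77): voice 4 is free -> assigned | voices=[72 74 60 81 77]
Op 6: note_on(87): all voices busy, STEAL voice 0 (pitch 72, oldest) -> assign | voices=[87 74 60 81 77]
Op 7: note_on(62): all voices busy, STEAL voice 1 (pitch 74, oldest) -> assign | voices=[87 62 60 81 77]
Op 8: note_off(62): free voice 1 | voices=[87 - 60 81 77]

Answer: 0 none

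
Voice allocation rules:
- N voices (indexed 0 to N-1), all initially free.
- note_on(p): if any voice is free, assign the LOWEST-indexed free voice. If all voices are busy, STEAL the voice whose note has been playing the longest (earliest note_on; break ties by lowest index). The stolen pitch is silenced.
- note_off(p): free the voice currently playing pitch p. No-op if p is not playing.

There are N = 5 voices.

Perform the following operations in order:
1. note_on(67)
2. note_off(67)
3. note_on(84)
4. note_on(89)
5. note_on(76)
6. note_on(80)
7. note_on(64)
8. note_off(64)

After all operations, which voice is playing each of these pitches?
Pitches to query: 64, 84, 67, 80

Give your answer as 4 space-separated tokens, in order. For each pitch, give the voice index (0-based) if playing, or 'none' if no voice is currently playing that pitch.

Op 1: note_on(67): voice 0 is free -> assigned | voices=[67 - - - -]
Op 2: note_off(67): free voice 0 | voices=[- - - - -]
Op 3: note_on(84): voice 0 is free -> assigned | voices=[84 - - - -]
Op 4: note_on(89): voice 1 is free -> assigned | voices=[84 89 - - -]
Op 5: note_on(76): voice 2 is free -> assigned | voices=[84 89 76 - -]
Op 6: note_on(80): voice 3 is free -> assigned | voices=[84 89 76 80 -]
Op 7: note_on(64): voice 4 is free -> assigned | voices=[84 89 76 80 64]
Op 8: note_off(64): free voice 4 | voices=[84 89 76 80 -]

Answer: none 0 none 3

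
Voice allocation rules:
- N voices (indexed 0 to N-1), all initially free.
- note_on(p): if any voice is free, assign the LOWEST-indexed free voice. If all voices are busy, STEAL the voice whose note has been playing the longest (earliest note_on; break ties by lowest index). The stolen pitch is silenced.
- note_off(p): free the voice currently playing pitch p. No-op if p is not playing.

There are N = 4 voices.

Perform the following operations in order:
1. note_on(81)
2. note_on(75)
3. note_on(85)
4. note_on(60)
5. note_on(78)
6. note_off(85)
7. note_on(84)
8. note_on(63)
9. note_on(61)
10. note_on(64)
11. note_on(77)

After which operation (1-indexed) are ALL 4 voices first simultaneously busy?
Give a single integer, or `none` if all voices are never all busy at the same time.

Answer: 4

Derivation:
Op 1: note_on(81): voice 0 is free -> assigned | voices=[81 - - -]
Op 2: note_on(75): voice 1 is free -> assigned | voices=[81 75 - -]
Op 3: note_on(85): voice 2 is free -> assigned | voices=[81 75 85 -]
Op 4: note_on(60): voice 3 is free -> assigned | voices=[81 75 85 60]
Op 5: note_on(78): all voices busy, STEAL voice 0 (pitch 81, oldest) -> assign | voices=[78 75 85 60]
Op 6: note_off(85): free voice 2 | voices=[78 75 - 60]
Op 7: note_on(84): voice 2 is free -> assigned | voices=[78 75 84 60]
Op 8: note_on(63): all voices busy, STEAL voice 1 (pitch 75, oldest) -> assign | voices=[78 63 84 60]
Op 9: note_on(61): all voices busy, STEAL voice 3 (pitch 60, oldest) -> assign | voices=[78 63 84 61]
Op 10: note_on(64): all voices busy, STEAL voice 0 (pitch 78, oldest) -> assign | voices=[64 63 84 61]
Op 11: note_on(77): all voices busy, STEAL voice 2 (pitch 84, oldest) -> assign | voices=[64 63 77 61]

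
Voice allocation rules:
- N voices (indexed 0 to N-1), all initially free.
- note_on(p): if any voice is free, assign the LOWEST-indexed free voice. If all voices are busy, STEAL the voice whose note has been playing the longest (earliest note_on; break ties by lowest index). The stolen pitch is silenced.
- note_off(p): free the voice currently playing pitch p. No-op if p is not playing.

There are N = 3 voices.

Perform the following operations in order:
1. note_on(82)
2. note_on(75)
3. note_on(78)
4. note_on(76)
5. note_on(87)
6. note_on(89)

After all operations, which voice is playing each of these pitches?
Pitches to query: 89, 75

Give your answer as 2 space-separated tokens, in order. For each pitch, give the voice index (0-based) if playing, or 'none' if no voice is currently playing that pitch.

Answer: 2 none

Derivation:
Op 1: note_on(82): voice 0 is free -> assigned | voices=[82 - -]
Op 2: note_on(75): voice 1 is free -> assigned | voices=[82 75 -]
Op 3: note_on(78): voice 2 is free -> assigned | voices=[82 75 78]
Op 4: note_on(76): all voices busy, STEAL voice 0 (pitch 82, oldest) -> assign | voices=[76 75 78]
Op 5: note_on(87): all voices busy, STEAL voice 1 (pitch 75, oldest) -> assign | voices=[76 87 78]
Op 6: note_on(89): all voices busy, STEAL voice 2 (pitch 78, oldest) -> assign | voices=[76 87 89]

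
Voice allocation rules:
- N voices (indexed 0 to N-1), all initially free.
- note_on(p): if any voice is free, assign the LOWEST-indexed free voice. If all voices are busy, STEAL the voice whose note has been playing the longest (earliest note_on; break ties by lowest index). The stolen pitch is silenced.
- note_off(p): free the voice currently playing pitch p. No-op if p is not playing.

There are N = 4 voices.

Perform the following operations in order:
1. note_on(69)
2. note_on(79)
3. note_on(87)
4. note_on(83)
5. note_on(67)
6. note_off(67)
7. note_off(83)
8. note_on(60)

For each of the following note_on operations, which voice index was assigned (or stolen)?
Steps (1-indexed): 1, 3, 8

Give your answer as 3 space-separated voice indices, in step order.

Answer: 0 2 0

Derivation:
Op 1: note_on(69): voice 0 is free -> assigned | voices=[69 - - -]
Op 2: note_on(79): voice 1 is free -> assigned | voices=[69 79 - -]
Op 3: note_on(87): voice 2 is free -> assigned | voices=[69 79 87 -]
Op 4: note_on(83): voice 3 is free -> assigned | voices=[69 79 87 83]
Op 5: note_on(67): all voices busy, STEAL voice 0 (pitch 69, oldest) -> assign | voices=[67 79 87 83]
Op 6: note_off(67): free voice 0 | voices=[- 79 87 83]
Op 7: note_off(83): free voice 3 | voices=[- 79 87 -]
Op 8: note_on(60): voice 0 is free -> assigned | voices=[60 79 87 -]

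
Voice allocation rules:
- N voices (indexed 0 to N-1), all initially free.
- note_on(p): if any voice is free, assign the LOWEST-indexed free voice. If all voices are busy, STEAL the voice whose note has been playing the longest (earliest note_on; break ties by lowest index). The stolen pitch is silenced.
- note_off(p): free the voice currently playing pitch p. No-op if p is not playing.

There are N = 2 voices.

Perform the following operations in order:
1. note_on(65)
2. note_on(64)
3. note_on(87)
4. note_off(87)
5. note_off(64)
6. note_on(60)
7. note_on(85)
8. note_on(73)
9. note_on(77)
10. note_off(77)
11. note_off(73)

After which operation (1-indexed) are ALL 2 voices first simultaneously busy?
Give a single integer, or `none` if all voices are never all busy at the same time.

Answer: 2

Derivation:
Op 1: note_on(65): voice 0 is free -> assigned | voices=[65 -]
Op 2: note_on(64): voice 1 is free -> assigned | voices=[65 64]
Op 3: note_on(87): all voices busy, STEAL voice 0 (pitch 65, oldest) -> assign | voices=[87 64]
Op 4: note_off(87): free voice 0 | voices=[- 64]
Op 5: note_off(64): free voice 1 | voices=[- -]
Op 6: note_on(60): voice 0 is free -> assigned | voices=[60 -]
Op 7: note_on(85): voice 1 is free -> assigned | voices=[60 85]
Op 8: note_on(73): all voices busy, STEAL voice 0 (pitch 60, oldest) -> assign | voices=[73 85]
Op 9: note_on(77): all voices busy, STEAL voice 1 (pitch 85, oldest) -> assign | voices=[73 77]
Op 10: note_off(77): free voice 1 | voices=[73 -]
Op 11: note_off(73): free voice 0 | voices=[- -]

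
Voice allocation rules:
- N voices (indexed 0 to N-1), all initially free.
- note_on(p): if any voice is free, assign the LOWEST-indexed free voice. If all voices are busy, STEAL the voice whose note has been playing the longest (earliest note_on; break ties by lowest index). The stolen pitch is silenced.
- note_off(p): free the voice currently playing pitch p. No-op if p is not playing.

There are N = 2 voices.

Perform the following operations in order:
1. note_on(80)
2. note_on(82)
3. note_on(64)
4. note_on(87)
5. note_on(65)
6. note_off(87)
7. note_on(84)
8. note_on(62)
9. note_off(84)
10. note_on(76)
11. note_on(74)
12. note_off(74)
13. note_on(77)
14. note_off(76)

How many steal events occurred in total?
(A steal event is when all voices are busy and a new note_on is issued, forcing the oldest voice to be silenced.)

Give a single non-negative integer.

Op 1: note_on(80): voice 0 is free -> assigned | voices=[80 -]
Op 2: note_on(82): voice 1 is free -> assigned | voices=[80 82]
Op 3: note_on(64): all voices busy, STEAL voice 0 (pitch 80, oldest) -> assign | voices=[64 82]
Op 4: note_on(87): all voices busy, STEAL voice 1 (pitch 82, oldest) -> assign | voices=[64 87]
Op 5: note_on(65): all voices busy, STEAL voice 0 (pitch 64, oldest) -> assign | voices=[65 87]
Op 6: note_off(87): free voice 1 | voices=[65 -]
Op 7: note_on(84): voice 1 is free -> assigned | voices=[65 84]
Op 8: note_on(62): all voices busy, STEAL voice 0 (pitch 65, oldest) -> assign | voices=[62 84]
Op 9: note_off(84): free voice 1 | voices=[62 -]
Op 10: note_on(76): voice 1 is free -> assigned | voices=[62 76]
Op 11: note_on(74): all voices busy, STEAL voice 0 (pitch 62, oldest) -> assign | voices=[74 76]
Op 12: note_off(74): free voice 0 | voices=[- 76]
Op 13: note_on(77): voice 0 is free -> assigned | voices=[77 76]
Op 14: note_off(76): free voice 1 | voices=[77 -]

Answer: 5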